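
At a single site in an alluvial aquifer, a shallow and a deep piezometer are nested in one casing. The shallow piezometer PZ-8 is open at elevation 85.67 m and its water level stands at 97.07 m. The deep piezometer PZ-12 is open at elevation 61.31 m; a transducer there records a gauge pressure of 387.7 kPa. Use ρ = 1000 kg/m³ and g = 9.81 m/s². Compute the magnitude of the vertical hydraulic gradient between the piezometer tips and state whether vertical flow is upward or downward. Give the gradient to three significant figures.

Total head at PZ-8: h = 97.07 m (water level in the standpipe).
Pressure head at PZ-12: ψ = P/(ρg) = 387.7×1000 / (1000 × 9.81) = 39.52 m.
Total head at PZ-12: h = z + ψ = 61.31 + 39.52 = 100.83 m.
Δh = h(PZ-8) − h(PZ-12) = 97.07 − 100.83 = -3.76 m.
Vertical separation Δz = 85.67 − 61.31 = 24.36 m.
|i_v| = |Δh| / Δz = 3.76 / 24.36 = 0.154.
Head is higher in the deep piezometer, so vertical flow is upward (discharge condition).

|i_v| ≈ 0.154; vertical flow is upward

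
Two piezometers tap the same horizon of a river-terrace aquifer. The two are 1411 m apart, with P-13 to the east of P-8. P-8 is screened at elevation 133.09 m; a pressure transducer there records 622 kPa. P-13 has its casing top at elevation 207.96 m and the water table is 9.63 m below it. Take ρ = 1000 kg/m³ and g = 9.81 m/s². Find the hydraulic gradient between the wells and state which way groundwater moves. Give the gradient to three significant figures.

i ≈ 0.00130; groundwater flows toward the west

Pressure head at P-8: ψ = P/(ρg) = 622×1000 / (1000 × 9.81) = 63.40 m.
Total head at P-8: h = z + ψ = 133.09 + 63.40 = 196.49 m.
Total head at P-13: h = 207.96 − 9.63 = 198.33 m.
Head difference: h(P-8) − h(P-13) = 196.49 − 198.33 = -1.84 m.
Hydraulic gradient: i = |Δh| / L = 1.84 / 1411 = 0.00130.
Flow is from higher to lower head: from P-13 toward P-8, i.e. toward the west.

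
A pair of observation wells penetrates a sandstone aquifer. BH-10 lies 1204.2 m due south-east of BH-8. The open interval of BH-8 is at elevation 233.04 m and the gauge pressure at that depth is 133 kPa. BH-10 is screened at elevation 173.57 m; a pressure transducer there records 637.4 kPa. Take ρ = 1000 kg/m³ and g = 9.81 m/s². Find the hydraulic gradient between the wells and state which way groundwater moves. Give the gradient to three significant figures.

Pressure head at BH-8: ψ = P/(ρg) = 133×1000 / (1000 × 9.81) = 13.56 m.
Total head at BH-8: h = z + ψ = 233.04 + 13.56 = 246.60 m.
Pressure head at BH-10: ψ = P/(ρg) = 637.4×1000 / (1000 × 9.81) = 64.97 m.
Total head at BH-10: h = z + ψ = 173.57 + 64.97 = 238.54 m.
Head difference: h(BH-8) − h(BH-10) = 246.60 − 238.54 = 8.06 m.
Hydraulic gradient: i = |Δh| / L = 8.06 / 1204.2 = 0.00669.
Flow is from higher to lower head: from BH-8 toward BH-10, i.e. toward the south-east.

i ≈ 0.00669; groundwater flows toward the south-east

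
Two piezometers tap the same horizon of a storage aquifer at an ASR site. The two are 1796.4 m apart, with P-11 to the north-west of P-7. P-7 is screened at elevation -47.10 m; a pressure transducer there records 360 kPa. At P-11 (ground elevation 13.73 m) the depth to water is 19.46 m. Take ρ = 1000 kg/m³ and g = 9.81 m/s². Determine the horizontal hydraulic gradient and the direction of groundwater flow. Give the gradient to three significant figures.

Pressure head at P-7: ψ = P/(ρg) = 360×1000 / (1000 × 9.81) = 36.70 m.
Total head at P-7: h = z + ψ = -47.10 + 36.70 = -10.40 m.
Total head at P-11: h = 13.73 − 19.46 = -5.73 m.
Head difference: h(P-7) − h(P-11) = -10.40 − (-5.73) = -4.67 m.
Hydraulic gradient: i = |Δh| / L = 4.67 / 1796.4 = 0.00260.
Flow is from higher to lower head: from P-11 toward P-7, i.e. toward the south-east.

i ≈ 0.00260; groundwater flows toward the south-east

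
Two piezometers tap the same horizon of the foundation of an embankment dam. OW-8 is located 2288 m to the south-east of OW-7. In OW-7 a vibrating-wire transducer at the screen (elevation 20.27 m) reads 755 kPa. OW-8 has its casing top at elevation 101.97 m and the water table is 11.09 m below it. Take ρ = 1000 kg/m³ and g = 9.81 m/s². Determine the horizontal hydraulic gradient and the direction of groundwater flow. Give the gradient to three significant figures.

Pressure head at OW-7: ψ = P/(ρg) = 755×1000 / (1000 × 9.81) = 76.96 m.
Total head at OW-7: h = z + ψ = 20.27 + 76.96 = 97.23 m.
Total head at OW-8: h = 101.97 − 11.09 = 90.88 m.
Head difference: h(OW-7) − h(OW-8) = 97.23 − 90.88 = 6.35 m.
Hydraulic gradient: i = |Δh| / L = 6.35 / 2288 = 0.00278.
Flow is from higher to lower head: from OW-7 toward OW-8, i.e. toward the south-east.

i ≈ 0.00278; groundwater flows toward the south-east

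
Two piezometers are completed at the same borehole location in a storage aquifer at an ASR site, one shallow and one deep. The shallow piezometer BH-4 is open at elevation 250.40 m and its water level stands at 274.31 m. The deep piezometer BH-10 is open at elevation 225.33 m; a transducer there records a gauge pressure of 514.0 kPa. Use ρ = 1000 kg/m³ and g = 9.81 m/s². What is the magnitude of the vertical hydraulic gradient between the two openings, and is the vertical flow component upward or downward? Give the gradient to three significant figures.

|i_v| ≈ 0.136; vertical flow is upward

Total head at BH-4: h = 274.31 m (water level in the standpipe).
Pressure head at BH-10: ψ = P/(ρg) = 514.0×1000 / (1000 × 9.81) = 52.40 m.
Total head at BH-10: h = z + ψ = 225.33 + 52.40 = 277.73 m.
Δh = h(BH-4) − h(BH-10) = 274.31 − 277.73 = -3.42 m.
Vertical separation Δz = 250.40 − 225.33 = 25.07 m.
|i_v| = |Δh| / Δz = 3.42 / 25.07 = 0.136.
Head is higher in the deep piezometer, so vertical flow is upward (discharge condition).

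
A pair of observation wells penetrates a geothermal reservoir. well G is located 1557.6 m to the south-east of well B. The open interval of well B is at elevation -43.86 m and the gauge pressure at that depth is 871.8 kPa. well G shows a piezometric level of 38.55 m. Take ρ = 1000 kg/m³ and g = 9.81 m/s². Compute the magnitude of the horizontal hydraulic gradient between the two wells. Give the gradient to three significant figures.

i ≈ 0.00415

Pressure head at well B: ψ = P/(ρg) = 871.8×1000 / (1000 × 9.81) = 88.87 m.
Total head at well B: h = z + ψ = -43.86 + 88.87 = 45.01 m.
Total head at well G: h = 38.55 m (water level in the piezometer is the total head).
Head difference: h(well B) − h(well G) = 45.01 − 38.55 = 6.46 m.
Hydraulic gradient: i = |Δh| / L = 6.46 / 1557.6 = 0.00415.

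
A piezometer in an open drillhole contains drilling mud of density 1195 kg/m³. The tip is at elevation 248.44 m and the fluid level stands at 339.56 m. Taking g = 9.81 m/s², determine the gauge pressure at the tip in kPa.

Pressure head ψ = h − z = 339.56 − 248.44 = 91.12 m.
P = ρgψ = 1195 × 9.81 × 91.12 = 1068195 Pa ≈ 1070 kPa.

P ≈ 1070 kPa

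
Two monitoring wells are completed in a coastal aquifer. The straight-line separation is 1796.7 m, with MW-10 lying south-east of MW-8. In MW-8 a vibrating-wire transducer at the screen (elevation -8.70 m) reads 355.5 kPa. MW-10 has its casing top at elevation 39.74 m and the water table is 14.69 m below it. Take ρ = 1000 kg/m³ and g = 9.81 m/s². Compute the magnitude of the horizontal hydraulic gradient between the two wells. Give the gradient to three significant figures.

Pressure head at MW-8: ψ = P/(ρg) = 355.5×1000 / (1000 × 9.81) = 36.24 m.
Total head at MW-8: h = z + ψ = -8.70 + 36.24 = 27.54 m.
Total head at MW-10: h = 39.74 − 14.69 = 25.05 m.
Head difference: h(MW-8) − h(MW-10) = 27.54 − 25.05 = 2.49 m.
Hydraulic gradient: i = |Δh| / L = 2.49 / 1796.7 = 0.00139.

i ≈ 0.00139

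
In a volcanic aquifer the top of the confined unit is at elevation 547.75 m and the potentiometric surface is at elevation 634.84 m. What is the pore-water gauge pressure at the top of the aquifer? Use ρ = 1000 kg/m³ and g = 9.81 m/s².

P ≈ 854 kPa

Pressure head at the aquifer top: ψ = h − z = 634.84 − 547.75 = 87.09 m.
P = ρgψ = 1000 × 9.81 × 87.09 = 854353 Pa ≈ 854 kPa.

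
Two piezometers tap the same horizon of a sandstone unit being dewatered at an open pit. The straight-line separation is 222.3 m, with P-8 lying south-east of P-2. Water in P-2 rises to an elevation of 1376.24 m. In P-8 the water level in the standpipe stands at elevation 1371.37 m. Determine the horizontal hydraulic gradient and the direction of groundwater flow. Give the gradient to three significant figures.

Total head at P-2: h = 1376.24 m (water level in the piezometer is the total head).
Total head at P-8: h = 1371.37 m (water level in the piezometer is the total head).
Head difference: h(P-2) − h(P-8) = 1376.24 − 1371.37 = 4.87 m.
Hydraulic gradient: i = |Δh| / L = 4.87 / 222.3 = 0.0219.
Flow is from higher to lower head: from P-2 toward P-8, i.e. toward the south-east.

i ≈ 0.0219; groundwater flows toward the south-east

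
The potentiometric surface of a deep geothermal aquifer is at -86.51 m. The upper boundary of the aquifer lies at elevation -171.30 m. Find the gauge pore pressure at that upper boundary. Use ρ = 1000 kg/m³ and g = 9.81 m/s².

Pressure head at the aquifer top: ψ = h − z = -86.51 − (-171.30) = 84.79 m.
P = ρgψ = 1000 × 9.81 × 84.79 = 831790 Pa ≈ 832 kPa.

P ≈ 832 kPa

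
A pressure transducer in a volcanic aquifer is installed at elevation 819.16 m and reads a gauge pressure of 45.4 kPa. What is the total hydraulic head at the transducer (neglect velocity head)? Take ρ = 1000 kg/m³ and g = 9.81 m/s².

ψ = P/(ρg) = 45.4×1000 / (1000 × 9.81) = 4.63 m.
h = z + ψ = 819.16 + 4.63 = 823.79 m.

h ≈ 823.79 m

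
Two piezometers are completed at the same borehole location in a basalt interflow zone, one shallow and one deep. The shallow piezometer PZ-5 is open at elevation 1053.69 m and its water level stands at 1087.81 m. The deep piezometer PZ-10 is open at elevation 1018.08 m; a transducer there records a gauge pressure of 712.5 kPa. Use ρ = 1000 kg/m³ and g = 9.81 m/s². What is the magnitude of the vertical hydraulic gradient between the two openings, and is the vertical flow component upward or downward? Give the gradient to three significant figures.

Total head at PZ-5: h = 1087.81 m (water level in the standpipe).
Pressure head at PZ-10: ψ = P/(ρg) = 712.5×1000 / (1000 × 9.81) = 72.63 m.
Total head at PZ-10: h = z + ψ = 1018.08 + 72.63 = 1090.71 m.
Δh = h(PZ-5) − h(PZ-10) = 1087.81 − 1090.71 = -2.90 m.
Vertical separation Δz = 1053.69 − 1018.08 = 35.61 m.
|i_v| = |Δh| / Δz = 2.90 / 35.61 = 0.0814.
Head is higher in the deep piezometer, so vertical flow is upward (discharge condition).

|i_v| ≈ 0.0814; vertical flow is upward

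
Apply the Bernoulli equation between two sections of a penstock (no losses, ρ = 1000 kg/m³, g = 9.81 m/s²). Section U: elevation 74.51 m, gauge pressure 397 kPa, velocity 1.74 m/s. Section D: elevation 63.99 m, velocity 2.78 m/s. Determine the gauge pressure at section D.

Pressure head at U: ψ₁ = P₁/(ρg) = 397×1000 / (1000 × 9.81) = 40.47 m.
Velocity heads: v₁²/2g = 1.74²/19.62 = 0.154 m; v₂²/2g = 2.78²/19.62 = 0.394 m.
Total head H = z₁ + ψ₁ + v₁²/2g = 74.51 + 40.47 + 0.154 = 115.13 m.
ψ₂ = H − z₂ − v₂²/2g = 115.13 − 63.99 − 0.394 = 50.75 m.
P₂ = ρgψ₂ = 1000 × 9.81 × 50.75 ≈ 498 kPa.

P₂ ≈ 498 kPa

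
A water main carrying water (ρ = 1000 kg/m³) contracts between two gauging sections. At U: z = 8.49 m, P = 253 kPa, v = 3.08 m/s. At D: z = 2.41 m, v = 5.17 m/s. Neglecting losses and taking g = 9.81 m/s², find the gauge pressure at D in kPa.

P₂ ≈ 304 kPa

Pressure head at U: ψ₁ = P₁/(ρg) = 253×1000 / (1000 × 9.81) = 25.79 m.
Velocity heads: v₁²/2g = 3.08²/19.62 = 0.484 m; v₂²/2g = 5.17²/19.62 = 1.362 m.
Total head H = z₁ + ψ₁ + v₁²/2g = 8.49 + 25.79 + 0.484 = 34.76 m.
ψ₂ = H − z₂ − v₂²/2g = 34.76 − 2.41 − 1.362 = 30.99 m.
P₂ = ρgψ₂ = 1000 × 9.81 × 30.99 ≈ 304 kPa.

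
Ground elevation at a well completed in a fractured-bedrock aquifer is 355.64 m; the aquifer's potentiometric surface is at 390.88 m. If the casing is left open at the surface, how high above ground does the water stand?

Water rises to the potentiometric surface, so the rise above ground = 390.88 − 355.64 = 35.24 m.

≈ 35.24 m above ground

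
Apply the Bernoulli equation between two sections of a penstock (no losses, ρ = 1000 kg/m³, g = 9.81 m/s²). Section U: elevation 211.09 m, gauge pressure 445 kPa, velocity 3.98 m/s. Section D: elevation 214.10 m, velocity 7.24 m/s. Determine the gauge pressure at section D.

P₂ ≈ 397 kPa

Pressure head at U: ψ₁ = P₁/(ρg) = 445×1000 / (1000 × 9.81) = 45.36 m.
Velocity heads: v₁²/2g = 3.98²/19.62 = 0.807 m; v₂²/2g = 7.24²/19.62 = 2.672 m.
Total head H = z₁ + ψ₁ + v₁²/2g = 211.09 + 45.36 + 0.807 = 257.26 m.
ψ₂ = H − z₂ − v₂²/2g = 257.26 − 214.10 − 2.672 = 40.49 m.
P₂ = ρgψ₂ = 1000 × 9.81 × 40.49 ≈ 397 kPa.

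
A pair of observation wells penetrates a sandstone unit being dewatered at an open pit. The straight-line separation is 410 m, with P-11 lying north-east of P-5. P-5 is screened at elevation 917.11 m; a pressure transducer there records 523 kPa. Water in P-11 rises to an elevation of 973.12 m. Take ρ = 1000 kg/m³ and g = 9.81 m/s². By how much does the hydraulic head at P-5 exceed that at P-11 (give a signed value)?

Pressure head at P-5: ψ = P/(ρg) = 523×1000 / (1000 × 9.81) = 53.31 m.
Total head at P-5: h = z + ψ = 917.11 + 53.31 = 970.42 m.
Total head at P-11: h = 973.12 m (water level in the piezometer is the total head).
Head difference: h(P-5) − h(P-11) = 970.42 − 973.12 = -2.70 m.

Δh ≈ -2.70 m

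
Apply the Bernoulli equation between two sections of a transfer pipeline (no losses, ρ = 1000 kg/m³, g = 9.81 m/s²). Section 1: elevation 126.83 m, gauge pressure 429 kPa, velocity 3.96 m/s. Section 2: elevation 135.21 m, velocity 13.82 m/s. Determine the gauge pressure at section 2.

Pressure head at 1: ψ₁ = P₁/(ρg) = 429×1000 / (1000 × 9.81) = 43.73 m.
Velocity heads: v₁²/2g = 3.96²/19.62 = 0.799 m; v₂²/2g = 13.82²/19.62 = 9.735 m.
Total head H = z₁ + ψ₁ + v₁²/2g = 126.83 + 43.73 + 0.799 = 171.36 m.
ψ₂ = H − z₂ − v₂²/2g = 171.36 − 135.21 − 9.735 = 26.42 m.
P₂ = ρgψ₂ = 1000 × 9.81 × 26.42 ≈ 259 kPa.

P₂ ≈ 259 kPa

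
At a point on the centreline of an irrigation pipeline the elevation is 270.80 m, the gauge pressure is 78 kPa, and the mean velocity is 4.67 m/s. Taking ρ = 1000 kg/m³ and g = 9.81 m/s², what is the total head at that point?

Pressure head ψ = P/(ρg) = 78×1000 / (1000 × 9.81) = 7.95 m.
Velocity head = v²/(2g) = 4.67² / (2 × 9.81) = 1.112 m.
h = z + ψ + v²/(2g) = 270.80 + 7.95 + 1.112 = 279.86 m.

h ≈ 279.86 m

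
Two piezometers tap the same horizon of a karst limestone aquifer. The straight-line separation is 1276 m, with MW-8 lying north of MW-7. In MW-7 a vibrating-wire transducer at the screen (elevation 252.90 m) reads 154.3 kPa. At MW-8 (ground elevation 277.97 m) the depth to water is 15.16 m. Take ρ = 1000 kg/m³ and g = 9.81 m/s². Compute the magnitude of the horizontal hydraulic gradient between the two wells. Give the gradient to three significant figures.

Pressure head at MW-7: ψ = P/(ρg) = 154.3×1000 / (1000 × 9.81) = 15.73 m.
Total head at MW-7: h = z + ψ = 252.90 + 15.73 = 268.63 m.
Total head at MW-8: h = 277.97 − 15.16 = 262.81 m.
Head difference: h(MW-7) − h(MW-8) = 268.63 − 262.81 = 5.82 m.
Hydraulic gradient: i = |Δh| / L = 5.82 / 1276 = 0.00456.

i ≈ 0.00456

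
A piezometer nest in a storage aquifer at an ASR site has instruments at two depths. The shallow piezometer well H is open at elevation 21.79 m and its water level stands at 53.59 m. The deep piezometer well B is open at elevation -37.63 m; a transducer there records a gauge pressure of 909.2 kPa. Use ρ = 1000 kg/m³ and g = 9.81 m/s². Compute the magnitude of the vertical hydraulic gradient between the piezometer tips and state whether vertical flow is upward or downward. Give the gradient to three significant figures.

|i_v| ≈ 0.0246; vertical flow is upward

Total head at well H: h = 53.59 m (water level in the standpipe).
Pressure head at well B: ψ = P/(ρg) = 909.2×1000 / (1000 × 9.81) = 92.68 m.
Total head at well B: h = z + ψ = -37.63 + 92.68 = 55.05 m.
Δh = h(well H) − h(well B) = 53.59 − 55.05 = -1.46 m.
Vertical separation Δz = 21.79 − (-37.63) = 59.42 m.
|i_v| = |Δh| / Δz = 1.46 / 59.42 = 0.0246.
Head is higher in the deep piezometer, so vertical flow is upward (discharge condition).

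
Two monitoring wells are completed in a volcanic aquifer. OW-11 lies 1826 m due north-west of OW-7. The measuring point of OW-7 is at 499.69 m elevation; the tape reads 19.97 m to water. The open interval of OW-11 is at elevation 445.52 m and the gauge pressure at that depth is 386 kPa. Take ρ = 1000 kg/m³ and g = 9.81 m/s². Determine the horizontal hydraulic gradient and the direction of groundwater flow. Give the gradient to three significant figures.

Total head at OW-7: h = 499.69 − 19.97 = 479.72 m.
Pressure head at OW-11: ψ = P/(ρg) = 386×1000 / (1000 × 9.81) = 39.35 m.
Total head at OW-11: h = z + ψ = 445.52 + 39.35 = 484.87 m.
Head difference: h(OW-7) − h(OW-11) = 479.72 − 484.87 = -5.15 m.
Hydraulic gradient: i = |Δh| / L = 5.15 / 1826 = 0.00282.
Flow is from higher to lower head: from OW-11 toward OW-7, i.e. toward the south-east.

i ≈ 0.00282; groundwater flows toward the south-east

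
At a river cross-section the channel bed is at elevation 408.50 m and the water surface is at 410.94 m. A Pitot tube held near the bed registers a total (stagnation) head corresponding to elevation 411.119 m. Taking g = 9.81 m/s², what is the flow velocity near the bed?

Near the bed, under hydrostatic conditions, the piezometric head (z + ψ) equals the free-surface elevation, 410.94 m.
Velocity head = total − piezometric = 411.119 − 410.94 = 0.179 m.
v = √(2g·h_v) = √(2 × 9.81 × 0.179) = 1.87 m/s.

v ≈ 1.87 m/s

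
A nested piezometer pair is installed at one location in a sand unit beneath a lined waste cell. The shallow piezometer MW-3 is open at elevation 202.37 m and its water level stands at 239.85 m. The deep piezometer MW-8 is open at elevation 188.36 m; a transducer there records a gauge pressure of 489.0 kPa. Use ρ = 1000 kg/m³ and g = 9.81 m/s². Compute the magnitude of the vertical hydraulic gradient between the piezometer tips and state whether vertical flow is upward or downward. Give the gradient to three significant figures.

Total head at MW-3: h = 239.85 m (water level in the standpipe).
Pressure head at MW-8: ψ = P/(ρg) = 489.0×1000 / (1000 × 9.81) = 49.85 m.
Total head at MW-8: h = z + ψ = 188.36 + 49.85 = 238.21 m.
Δh = h(MW-3) − h(MW-8) = 239.85 − 238.21 = 1.64 m.
Vertical separation Δz = 202.37 − 188.36 = 14.01 m.
|i_v| = |Δh| / Δz = 1.64 / 14.01 = 0.117.
Head is higher in the shallow piezometer, so vertical flow is downward (recharge condition).

|i_v| ≈ 0.117; vertical flow is downward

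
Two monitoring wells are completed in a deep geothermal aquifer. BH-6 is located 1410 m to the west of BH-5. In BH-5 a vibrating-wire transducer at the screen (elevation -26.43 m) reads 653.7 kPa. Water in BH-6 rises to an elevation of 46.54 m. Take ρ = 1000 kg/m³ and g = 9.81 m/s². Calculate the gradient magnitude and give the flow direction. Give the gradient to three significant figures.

Pressure head at BH-5: ψ = P/(ρg) = 653.7×1000 / (1000 × 9.81) = 66.64 m.
Total head at BH-5: h = z + ψ = -26.43 + 66.64 = 40.21 m.
Total head at BH-6: h = 46.54 m (water level in the piezometer is the total head).
Head difference: h(BH-5) − h(BH-6) = 40.21 − 46.54 = -6.33 m.
Hydraulic gradient: i = |Δh| / L = 6.33 / 1410 = 0.00449.
Flow is from higher to lower head: from BH-6 toward BH-5, i.e. toward the east.

i ≈ 0.00449; groundwater flows toward the east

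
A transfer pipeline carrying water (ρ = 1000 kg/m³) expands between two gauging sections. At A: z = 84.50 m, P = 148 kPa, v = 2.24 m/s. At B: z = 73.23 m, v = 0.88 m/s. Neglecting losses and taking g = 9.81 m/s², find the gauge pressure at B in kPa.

Pressure head at A: ψ₁ = P₁/(ρg) = 148×1000 / (1000 × 9.81) = 15.09 m.
Velocity heads: v₁²/2g = 2.24²/19.62 = 0.256 m; v₂²/2g = 0.88²/19.62 = 0.039 m.
Total head H = z₁ + ψ₁ + v₁²/2g = 84.50 + 15.09 + 0.256 = 99.85 m.
ψ₂ = H − z₂ − v₂²/2g = 99.85 − 73.23 − 0.039 = 26.58 m.
P₂ = ρgψ₂ = 1000 × 9.81 × 26.58 ≈ 261 kPa.

P₂ ≈ 261 kPa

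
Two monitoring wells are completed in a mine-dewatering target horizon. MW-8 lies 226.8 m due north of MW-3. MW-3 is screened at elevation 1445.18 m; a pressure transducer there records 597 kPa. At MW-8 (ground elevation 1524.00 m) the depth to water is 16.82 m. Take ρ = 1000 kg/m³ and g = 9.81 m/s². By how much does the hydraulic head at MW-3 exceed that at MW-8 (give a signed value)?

Pressure head at MW-3: ψ = P/(ρg) = 597×1000 / (1000 × 9.81) = 60.86 m.
Total head at MW-3: h = z + ψ = 1445.18 + 60.86 = 1506.04 m.
Total head at MW-8: h = 1524.00 − 16.82 = 1507.18 m.
Head difference: h(MW-3) − h(MW-8) = 1506.04 − 1507.18 = -1.14 m.

Δh ≈ -1.14 m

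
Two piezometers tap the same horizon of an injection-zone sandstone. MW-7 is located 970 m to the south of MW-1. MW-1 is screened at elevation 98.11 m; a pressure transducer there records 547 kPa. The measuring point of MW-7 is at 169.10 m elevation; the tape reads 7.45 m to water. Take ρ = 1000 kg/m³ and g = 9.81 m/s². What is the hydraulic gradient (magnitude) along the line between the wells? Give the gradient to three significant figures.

i ≈ 0.00802

Pressure head at MW-1: ψ = P/(ρg) = 547×1000 / (1000 × 9.81) = 55.76 m.
Total head at MW-1: h = z + ψ = 98.11 + 55.76 = 153.87 m.
Total head at MW-7: h = 169.10 − 7.45 = 161.65 m.
Head difference: h(MW-1) − h(MW-7) = 153.87 − 161.65 = -7.78 m.
Hydraulic gradient: i = |Δh| / L = 7.78 / 970 = 0.00802.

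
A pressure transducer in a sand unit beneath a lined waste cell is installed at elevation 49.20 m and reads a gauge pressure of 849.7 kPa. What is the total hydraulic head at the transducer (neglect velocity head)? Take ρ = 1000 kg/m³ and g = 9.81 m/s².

ψ = P/(ρg) = 849.7×1000 / (1000 × 9.81) = 86.62 m.
h = z + ψ = 49.20 + 86.62 = 135.82 m.

h ≈ 135.82 m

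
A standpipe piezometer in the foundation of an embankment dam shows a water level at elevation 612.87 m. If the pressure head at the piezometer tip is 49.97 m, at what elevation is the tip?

z = h − ψ = 612.87 − 49.97 = 562.90 m.

z ≈ 562.90 m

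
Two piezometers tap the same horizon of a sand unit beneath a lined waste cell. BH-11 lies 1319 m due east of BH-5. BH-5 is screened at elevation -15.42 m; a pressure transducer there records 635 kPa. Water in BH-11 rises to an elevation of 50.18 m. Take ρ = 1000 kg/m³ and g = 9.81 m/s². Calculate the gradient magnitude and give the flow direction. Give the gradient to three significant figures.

i ≈ 0.000660; groundwater flows toward the west

Pressure head at BH-5: ψ = P/(ρg) = 635×1000 / (1000 × 9.81) = 64.73 m.
Total head at BH-5: h = z + ψ = -15.42 + 64.73 = 49.31 m.
Total head at BH-11: h = 50.18 m (water level in the piezometer is the total head).
Head difference: h(BH-5) − h(BH-11) = 49.31 − 50.18 = -0.87 m.
Hydraulic gradient: i = |Δh| / L = 0.87 / 1319 = 0.000660.
Flow is from higher to lower head: from BH-11 toward BH-5, i.e. toward the west.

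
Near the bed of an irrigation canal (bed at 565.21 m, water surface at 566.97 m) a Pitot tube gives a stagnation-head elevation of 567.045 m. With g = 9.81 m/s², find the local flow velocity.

Near the bed, under hydrostatic conditions, the piezometric head (z + ψ) equals the free-surface elevation, 566.97 m.
Velocity head = total − piezometric = 567.045 − 566.97 = 0.075 m.
v = √(2g·h_v) = √(2 × 9.81 × 0.075) = 1.21 m/s.

v ≈ 1.21 m/s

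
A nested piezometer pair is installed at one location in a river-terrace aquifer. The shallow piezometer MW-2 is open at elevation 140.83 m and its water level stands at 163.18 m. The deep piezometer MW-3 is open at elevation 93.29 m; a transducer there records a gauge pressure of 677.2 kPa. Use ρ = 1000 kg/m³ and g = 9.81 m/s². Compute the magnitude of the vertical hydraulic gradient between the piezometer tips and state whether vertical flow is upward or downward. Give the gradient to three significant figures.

|i_v| ≈ 0.0181; vertical flow is downward

Total head at MW-2: h = 163.18 m (water level in the standpipe).
Pressure head at MW-3: ψ = P/(ρg) = 677.2×1000 / (1000 × 9.81) = 69.03 m.
Total head at MW-3: h = z + ψ = 93.29 + 69.03 = 162.32 m.
Δh = h(MW-2) − h(MW-3) = 163.18 − 162.32 = 0.86 m.
Vertical separation Δz = 140.83 − 93.29 = 47.54 m.
|i_v| = |Δh| / Δz = 0.86 / 47.54 = 0.0181.
Head is higher in the shallow piezometer, so vertical flow is downward (recharge condition).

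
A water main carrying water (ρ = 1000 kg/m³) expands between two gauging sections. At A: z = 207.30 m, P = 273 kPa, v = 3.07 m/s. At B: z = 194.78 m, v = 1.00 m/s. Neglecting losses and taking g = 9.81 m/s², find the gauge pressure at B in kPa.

Pressure head at A: ψ₁ = P₁/(ρg) = 273×1000 / (1000 × 9.81) = 27.83 m.
Velocity heads: v₁²/2g = 3.07²/19.62 = 0.480 m; v₂²/2g = 1.00²/19.62 = 0.051 m.
Total head H = z₁ + ψ₁ + v₁²/2g = 207.30 + 27.83 + 0.480 = 235.61 m.
ψ₂ = H − z₂ − v₂²/2g = 235.61 − 194.78 − 0.051 = 40.78 m.
P₂ = ρgψ₂ = 1000 × 9.81 × 40.78 ≈ 400 kPa.

P₂ ≈ 400 kPa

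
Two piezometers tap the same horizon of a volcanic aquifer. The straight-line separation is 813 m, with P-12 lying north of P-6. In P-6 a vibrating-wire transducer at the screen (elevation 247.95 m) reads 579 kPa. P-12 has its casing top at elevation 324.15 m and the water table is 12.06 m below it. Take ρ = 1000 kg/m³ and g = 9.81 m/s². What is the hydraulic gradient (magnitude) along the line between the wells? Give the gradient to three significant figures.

i ≈ 0.00630

Pressure head at P-6: ψ = P/(ρg) = 579×1000 / (1000 × 9.81) = 59.02 m.
Total head at P-6: h = z + ψ = 247.95 + 59.02 = 306.97 m.
Total head at P-12: h = 324.15 − 12.06 = 312.09 m.
Head difference: h(P-6) − h(P-12) = 306.97 − 312.09 = -5.12 m.
Hydraulic gradient: i = |Δh| / L = 5.12 / 813 = 0.00630.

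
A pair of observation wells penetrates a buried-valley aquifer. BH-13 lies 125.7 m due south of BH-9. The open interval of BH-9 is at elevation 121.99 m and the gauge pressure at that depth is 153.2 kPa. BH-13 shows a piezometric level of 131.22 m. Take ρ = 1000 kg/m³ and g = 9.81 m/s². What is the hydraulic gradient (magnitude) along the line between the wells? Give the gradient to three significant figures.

Pressure head at BH-9: ψ = P/(ρg) = 153.2×1000 / (1000 × 9.81) = 15.62 m.
Total head at BH-9: h = z + ψ = 121.99 + 15.62 = 137.61 m.
Total head at BH-13: h = 131.22 m (water level in the piezometer is the total head).
Head difference: h(BH-9) − h(BH-13) = 137.61 − 131.22 = 6.39 m.
Hydraulic gradient: i = |Δh| / L = 6.39 / 125.7 = 0.0508.

i ≈ 0.0508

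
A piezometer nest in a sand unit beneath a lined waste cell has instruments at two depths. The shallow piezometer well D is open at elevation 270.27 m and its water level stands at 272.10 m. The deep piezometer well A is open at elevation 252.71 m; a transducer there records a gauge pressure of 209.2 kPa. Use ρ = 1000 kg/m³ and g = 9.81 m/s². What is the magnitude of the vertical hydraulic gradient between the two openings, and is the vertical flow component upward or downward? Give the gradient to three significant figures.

Total head at well D: h = 272.10 m (water level in the standpipe).
Pressure head at well A: ψ = P/(ρg) = 209.2×1000 / (1000 × 9.81) = 21.33 m.
Total head at well A: h = z + ψ = 252.71 + 21.33 = 274.04 m.
Δh = h(well D) − h(well A) = 272.10 − 274.04 = -1.94 m.
Vertical separation Δz = 270.27 − 252.71 = 17.56 m.
|i_v| = |Δh| / Δz = 1.94 / 17.56 = 0.110.
Head is higher in the deep piezometer, so vertical flow is upward (discharge condition).

|i_v| ≈ 0.110; vertical flow is upward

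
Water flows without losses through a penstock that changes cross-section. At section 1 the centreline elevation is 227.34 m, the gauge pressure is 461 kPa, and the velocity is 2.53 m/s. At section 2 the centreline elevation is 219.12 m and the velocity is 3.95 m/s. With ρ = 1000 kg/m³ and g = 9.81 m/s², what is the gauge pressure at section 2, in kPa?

Pressure head at 1: ψ₁ = P₁/(ρg) = 461×1000 / (1000 × 9.81) = 46.99 m.
Velocity heads: v₁²/2g = 2.53²/19.62 = 0.326 m; v₂²/2g = 3.95²/19.62 = 0.795 m.
Total head H = z₁ + ψ₁ + v₁²/2g = 227.34 + 46.99 + 0.326 = 274.66 m.
ψ₂ = H − z₂ − v₂²/2g = 274.66 − 219.12 − 0.795 = 54.75 m.
P₂ = ρgψ₂ = 1000 × 9.81 × 54.75 ≈ 537 kPa.

P₂ ≈ 537 kPa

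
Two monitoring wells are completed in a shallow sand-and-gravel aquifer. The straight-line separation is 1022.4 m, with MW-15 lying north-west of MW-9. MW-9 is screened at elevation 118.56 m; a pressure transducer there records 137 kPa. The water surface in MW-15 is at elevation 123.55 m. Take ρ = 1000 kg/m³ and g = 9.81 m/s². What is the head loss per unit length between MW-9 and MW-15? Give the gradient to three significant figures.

i ≈ 0.00878 m/m

Pressure head at MW-9: ψ = P/(ρg) = 137×1000 / (1000 × 9.81) = 13.97 m.
Total head at MW-9: h = z + ψ = 118.56 + 13.97 = 132.53 m.
Total head at MW-15: h = 123.55 m (water level in the piezometer is the total head).
Head difference: h(MW-9) − h(MW-15) = 132.53 − 123.55 = 8.98 m.
Hydraulic gradient: i = |Δh| / L = 8.98 / 1022.4 = 0.00878.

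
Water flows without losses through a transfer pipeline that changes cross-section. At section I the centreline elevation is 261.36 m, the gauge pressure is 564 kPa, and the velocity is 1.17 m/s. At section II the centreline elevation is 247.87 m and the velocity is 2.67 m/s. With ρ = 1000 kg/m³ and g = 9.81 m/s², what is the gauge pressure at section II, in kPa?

P₂ ≈ 693 kPa

Pressure head at I: ψ₁ = P₁/(ρg) = 564×1000 / (1000 × 9.81) = 57.49 m.
Velocity heads: v₁²/2g = 1.17²/19.62 = 0.070 m; v₂²/2g = 2.67²/19.62 = 0.363 m.
Total head H = z₁ + ψ₁ + v₁²/2g = 261.36 + 57.49 + 0.070 = 318.92 m.
ψ₂ = H − z₂ − v₂²/2g = 318.92 − 247.87 − 0.363 = 70.69 m.
P₂ = ρgψ₂ = 1000 × 9.81 × 70.69 ≈ 693 kPa.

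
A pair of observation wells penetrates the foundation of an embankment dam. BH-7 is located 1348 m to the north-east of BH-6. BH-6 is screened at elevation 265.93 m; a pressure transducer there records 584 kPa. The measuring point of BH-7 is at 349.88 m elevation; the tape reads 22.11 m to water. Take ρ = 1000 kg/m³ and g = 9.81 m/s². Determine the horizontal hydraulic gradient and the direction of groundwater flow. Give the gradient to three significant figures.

Pressure head at BH-6: ψ = P/(ρg) = 584×1000 / (1000 × 9.81) = 59.53 m.
Total head at BH-6: h = z + ψ = 265.93 + 59.53 = 325.46 m.
Total head at BH-7: h = 349.88 − 22.11 = 327.77 m.
Head difference: h(BH-6) − h(BH-7) = 325.46 − 327.77 = -2.31 m.
Hydraulic gradient: i = |Δh| / L = 2.31 / 1348 = 0.00171.
Flow is from higher to lower head: from BH-7 toward BH-6, i.e. toward the south-west.

i ≈ 0.00171; groundwater flows toward the south-west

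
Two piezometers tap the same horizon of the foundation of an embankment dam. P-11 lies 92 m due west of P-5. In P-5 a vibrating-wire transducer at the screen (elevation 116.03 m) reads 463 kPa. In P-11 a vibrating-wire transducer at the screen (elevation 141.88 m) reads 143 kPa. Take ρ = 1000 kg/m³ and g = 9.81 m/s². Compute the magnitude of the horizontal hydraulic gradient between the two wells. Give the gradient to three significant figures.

Pressure head at P-5: ψ = P/(ρg) = 463×1000 / (1000 × 9.81) = 47.20 m.
Total head at P-5: h = z + ψ = 116.03 + 47.20 = 163.23 m.
Pressure head at P-11: ψ = P/(ρg) = 143×1000 / (1000 × 9.81) = 14.58 m.
Total head at P-11: h = z + ψ = 141.88 + 14.58 = 156.46 m.
Head difference: h(P-5) − h(P-11) = 163.23 − 156.46 = 6.77 m.
Hydraulic gradient: i = |Δh| / L = 6.77 / 92 = 0.0736.

i ≈ 0.0736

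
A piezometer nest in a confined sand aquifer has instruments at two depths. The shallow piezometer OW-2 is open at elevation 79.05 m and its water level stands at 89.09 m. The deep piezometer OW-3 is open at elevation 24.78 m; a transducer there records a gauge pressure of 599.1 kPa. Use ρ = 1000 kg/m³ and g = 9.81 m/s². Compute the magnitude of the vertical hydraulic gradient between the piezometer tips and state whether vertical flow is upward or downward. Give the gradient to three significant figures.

Total head at OW-2: h = 89.09 m (water level in the standpipe).
Pressure head at OW-3: ψ = P/(ρg) = 599.1×1000 / (1000 × 9.81) = 61.07 m.
Total head at OW-3: h = z + ψ = 24.78 + 61.07 = 85.85 m.
Δh = h(OW-2) − h(OW-3) = 89.09 − 85.85 = 3.24 m.
Vertical separation Δz = 79.05 − 24.78 = 54.27 m.
|i_v| = |Δh| / Δz = 3.24 / 54.27 = 0.0597.
Head is higher in the shallow piezometer, so vertical flow is downward (recharge condition).

|i_v| ≈ 0.0597; vertical flow is downward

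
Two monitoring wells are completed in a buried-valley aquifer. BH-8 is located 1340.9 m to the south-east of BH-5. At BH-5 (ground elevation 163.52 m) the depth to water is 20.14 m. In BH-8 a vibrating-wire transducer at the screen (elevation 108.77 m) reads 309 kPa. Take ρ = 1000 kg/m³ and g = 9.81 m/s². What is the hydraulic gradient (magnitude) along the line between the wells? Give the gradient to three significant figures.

i ≈ 0.00232

Total head at BH-5: h = 163.52 − 20.14 = 143.38 m.
Pressure head at BH-8: ψ = P/(ρg) = 309×1000 / (1000 × 9.81) = 31.50 m.
Total head at BH-8: h = z + ψ = 108.77 + 31.50 = 140.27 m.
Head difference: h(BH-5) − h(BH-8) = 143.38 − 140.27 = 3.11 m.
Hydraulic gradient: i = |Δh| / L = 3.11 / 1340.9 = 0.00232.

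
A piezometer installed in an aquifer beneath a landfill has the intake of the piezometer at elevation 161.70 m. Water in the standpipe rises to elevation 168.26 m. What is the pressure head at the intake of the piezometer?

Total head h = 168.26 m (the water-surface elevation in the piezometer).
Pressure head ψ = h − z = 168.26 − 161.70 = 6.56 m.

ψ ≈ 6.56 m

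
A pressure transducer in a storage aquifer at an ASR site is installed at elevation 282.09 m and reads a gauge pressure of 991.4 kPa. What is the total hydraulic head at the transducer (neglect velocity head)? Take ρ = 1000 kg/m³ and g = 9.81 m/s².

h ≈ 383.15 m

ψ = P/(ρg) = 991.4×1000 / (1000 × 9.81) = 101.06 m.
h = z + ψ = 282.09 + 101.06 = 383.15 m.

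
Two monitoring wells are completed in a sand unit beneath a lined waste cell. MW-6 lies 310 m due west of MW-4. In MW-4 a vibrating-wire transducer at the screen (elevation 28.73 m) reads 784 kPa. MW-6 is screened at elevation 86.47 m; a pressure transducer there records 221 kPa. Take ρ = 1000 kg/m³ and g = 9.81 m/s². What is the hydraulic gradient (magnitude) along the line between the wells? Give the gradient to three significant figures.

i ≈ 0.00113

Pressure head at MW-4: ψ = P/(ρg) = 784×1000 / (1000 × 9.81) = 79.92 m.
Total head at MW-4: h = z + ψ = 28.73 + 79.92 = 108.65 m.
Pressure head at MW-6: ψ = P/(ρg) = 221×1000 / (1000 × 9.81) = 22.53 m.
Total head at MW-6: h = z + ψ = 86.47 + 22.53 = 109.00 m.
Head difference: h(MW-4) − h(MW-6) = 108.65 − 109.00 = -0.35 m.
Hydraulic gradient: i = |Δh| / L = 0.35 / 310 = 0.00113.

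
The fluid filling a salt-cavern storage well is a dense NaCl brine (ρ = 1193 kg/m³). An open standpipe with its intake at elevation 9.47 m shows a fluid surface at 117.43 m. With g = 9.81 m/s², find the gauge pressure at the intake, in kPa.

P ≈ 1260 kPa

Pressure head ψ = h − z = 117.43 − 9.47 = 107.96 m.
P = ρgψ = 1193 × 9.81 × 107.96 = 1263492 Pa ≈ 1260 kPa.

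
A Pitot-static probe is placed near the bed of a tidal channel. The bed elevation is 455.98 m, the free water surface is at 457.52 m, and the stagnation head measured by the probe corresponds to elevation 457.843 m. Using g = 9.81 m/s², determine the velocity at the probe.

Near the bed, under hydrostatic conditions, the piezometric head (z + ψ) equals the free-surface elevation, 457.52 m.
Velocity head = total − piezometric = 457.843 − 457.52 = 0.323 m.
v = √(2g·h_v) = √(2 × 9.81 × 0.323) = 2.52 m/s.

v ≈ 2.52 m/s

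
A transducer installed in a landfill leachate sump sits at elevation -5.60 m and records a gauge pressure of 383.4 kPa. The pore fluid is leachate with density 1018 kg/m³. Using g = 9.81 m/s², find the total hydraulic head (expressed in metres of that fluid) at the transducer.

ψ = P/(ρg) = 383.4×1000 / (1018 × 9.81) = 38.39 m.
h = z + ψ = -5.60 + 38.39 = 32.79 m.

h ≈ 32.79 m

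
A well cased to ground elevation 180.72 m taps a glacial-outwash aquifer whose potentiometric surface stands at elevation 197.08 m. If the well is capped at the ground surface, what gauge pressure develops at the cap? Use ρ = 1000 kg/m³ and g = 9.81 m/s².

Head above the cap: Δh = 197.08 − 180.72 = 16.36 m.
P = ρgΔh = 1000 × 9.81 × 16.36 = 160492 Pa ≈ 160 kPa.

P ≈ 160 kPa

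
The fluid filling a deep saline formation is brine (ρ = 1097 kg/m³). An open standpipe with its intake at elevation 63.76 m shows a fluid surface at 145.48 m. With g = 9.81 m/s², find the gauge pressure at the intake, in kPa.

P ≈ 879 kPa

Pressure head ψ = h − z = 145.48 − 63.76 = 81.72 m.
P = ρgψ = 1097 × 9.81 × 81.72 = 879436 Pa ≈ 879 kPa.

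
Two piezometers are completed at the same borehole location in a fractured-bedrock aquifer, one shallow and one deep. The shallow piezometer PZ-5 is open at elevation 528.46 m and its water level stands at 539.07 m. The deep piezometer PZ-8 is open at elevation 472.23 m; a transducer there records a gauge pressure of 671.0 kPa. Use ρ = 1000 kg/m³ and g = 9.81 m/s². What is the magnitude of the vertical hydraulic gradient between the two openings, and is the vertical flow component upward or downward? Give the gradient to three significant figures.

Total head at PZ-5: h = 539.07 m (water level in the standpipe).
Pressure head at PZ-8: ψ = P/(ρg) = 671.0×1000 / (1000 × 9.81) = 68.40 m.
Total head at PZ-8: h = z + ψ = 472.23 + 68.40 = 540.63 m.
Δh = h(PZ-5) − h(PZ-8) = 539.07 − 540.63 = -1.56 m.
Vertical separation Δz = 528.46 − 472.23 = 56.23 m.
|i_v| = |Δh| / Δz = 1.56 / 56.23 = 0.0277.
Head is higher in the deep piezometer, so vertical flow is upward (discharge condition).

|i_v| ≈ 0.0277; vertical flow is upward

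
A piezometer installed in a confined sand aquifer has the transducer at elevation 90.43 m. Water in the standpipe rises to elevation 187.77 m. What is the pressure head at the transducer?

ψ ≈ 97.34 m

Total head h = 187.77 m (the water-surface elevation in the piezometer).
Pressure head ψ = h − z = 187.77 − 90.43 = 97.34 m.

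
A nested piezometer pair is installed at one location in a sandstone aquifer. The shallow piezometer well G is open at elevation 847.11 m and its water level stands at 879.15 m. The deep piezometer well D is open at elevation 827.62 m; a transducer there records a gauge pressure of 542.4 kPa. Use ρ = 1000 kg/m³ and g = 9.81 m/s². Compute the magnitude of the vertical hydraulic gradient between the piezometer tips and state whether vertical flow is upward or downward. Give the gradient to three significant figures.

Total head at well G: h = 879.15 m (water level in the standpipe).
Pressure head at well D: ψ = P/(ρg) = 542.4×1000 / (1000 × 9.81) = 55.29 m.
Total head at well D: h = z + ψ = 827.62 + 55.29 = 882.91 m.
Δh = h(well G) − h(well D) = 879.15 − 882.91 = -3.76 m.
Vertical separation Δz = 847.11 − 827.62 = 19.49 m.
|i_v| = |Δh| / Δz = 3.76 / 19.49 = 0.193.
Head is higher in the deep piezometer, so vertical flow is upward (discharge condition).

|i_v| ≈ 0.193; vertical flow is upward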